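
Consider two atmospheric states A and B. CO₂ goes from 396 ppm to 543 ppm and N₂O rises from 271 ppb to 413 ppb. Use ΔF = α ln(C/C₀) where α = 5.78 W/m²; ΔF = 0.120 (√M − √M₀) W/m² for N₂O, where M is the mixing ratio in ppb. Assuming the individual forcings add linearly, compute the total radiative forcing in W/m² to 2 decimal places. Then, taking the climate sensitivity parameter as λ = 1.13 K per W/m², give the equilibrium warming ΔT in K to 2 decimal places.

ΔF = 2.29 W/m²; ΔT = 2.59 K

CO₂: 5.78 × ln(543/396) = 5.78 × ln(1.37121) = 5.78 × 0.31569 = 1.8247 W/m².
N₂O: 0.120 × (√413 − √271) = 0.120 × (20.3224 − 16.4621) = 0.120 × 3.8603 = 0.4632 W/m².
Total ΔF = 1.8247 + 0.4632 = 2.2879 W/m².
ΔT = λ ΔF = 1.13 × 2.29 = 2.5877 K.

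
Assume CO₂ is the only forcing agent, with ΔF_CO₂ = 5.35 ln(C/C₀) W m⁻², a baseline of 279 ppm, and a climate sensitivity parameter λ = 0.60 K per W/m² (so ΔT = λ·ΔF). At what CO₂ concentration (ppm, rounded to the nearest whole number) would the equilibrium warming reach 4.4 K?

Required forcing: ΔF = ΔT/λ = 4.4/0.60 = 7.3333 W/m².
Then ln(C/279) = ΔF/5.35 = 7.3333/5.35 = 1.37071.
So C = 279 × e^1.37071 = 279 × 3.93815 = 1098.74 ppm.

C ≈ 1099 ppm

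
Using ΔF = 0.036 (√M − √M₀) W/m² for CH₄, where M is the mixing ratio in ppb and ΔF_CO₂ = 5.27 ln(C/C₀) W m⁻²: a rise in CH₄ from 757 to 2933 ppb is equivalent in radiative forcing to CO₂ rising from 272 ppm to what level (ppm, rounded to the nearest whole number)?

CH₄ forcing: 0.036 × (√2933 − √757) = 0.036 × (54.1572 − 27.5136) = 0.036 × 26.6436 = 0.95917 W/m².
Set 5.27 ln(C/272) = 0.95917: ln(C/272) = 0.95917/5.27 = 0.18201, so C = 272 × e^0.18201 = 272 × 1.19963 = 326.30 ppm.

C ≈ 326 ppm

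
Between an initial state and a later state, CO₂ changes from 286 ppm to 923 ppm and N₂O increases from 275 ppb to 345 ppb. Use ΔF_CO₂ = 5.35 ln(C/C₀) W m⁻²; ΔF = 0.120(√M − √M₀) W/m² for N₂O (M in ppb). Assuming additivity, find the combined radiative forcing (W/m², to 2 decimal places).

CO₂: 5.35 × ln(923/286) = 5.35 × ln(3.22727) = 5.35 × 1.17164 = 6.2683 W/m².
N₂O: 0.120 × (√345 − √275) = 0.120 × (18.5742 − 16.5831) = 0.120 × 1.9911 = 0.2389 W/m².
Total ΔF = 6.2683 + 0.2389 = 6.5072 W/m².

ΔF = 6.51 W/m²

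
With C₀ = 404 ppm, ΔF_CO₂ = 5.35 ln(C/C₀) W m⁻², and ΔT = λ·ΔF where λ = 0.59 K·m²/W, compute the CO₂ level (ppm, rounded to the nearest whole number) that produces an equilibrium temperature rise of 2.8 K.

C ≈ 981 ppm

Required forcing: ΔF = ΔT/λ = 2.8/0.59 = 4.7458 W/m².
Then ln(C/404) = ΔF/5.35 = 4.7458/5.35 = 0.88707.
So C = 404 × e^0.88707 = 404 × 2.42801 = 980.92 ppm.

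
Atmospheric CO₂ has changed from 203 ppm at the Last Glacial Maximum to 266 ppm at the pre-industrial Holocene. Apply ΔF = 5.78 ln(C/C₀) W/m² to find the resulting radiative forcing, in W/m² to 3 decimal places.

CO₂: 5.78 × ln(266/203) = 5.78 × ln(1.31034) = 5.78 × 0.27029 = 1.5623 W/m².

ΔF = 1.562 W/m²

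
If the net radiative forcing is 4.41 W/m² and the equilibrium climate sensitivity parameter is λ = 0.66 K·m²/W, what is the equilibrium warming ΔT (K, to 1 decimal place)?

ΔT = λ ΔF = 0.66 × 4.41 = 2.9106 K.

ΔT = 2.9 K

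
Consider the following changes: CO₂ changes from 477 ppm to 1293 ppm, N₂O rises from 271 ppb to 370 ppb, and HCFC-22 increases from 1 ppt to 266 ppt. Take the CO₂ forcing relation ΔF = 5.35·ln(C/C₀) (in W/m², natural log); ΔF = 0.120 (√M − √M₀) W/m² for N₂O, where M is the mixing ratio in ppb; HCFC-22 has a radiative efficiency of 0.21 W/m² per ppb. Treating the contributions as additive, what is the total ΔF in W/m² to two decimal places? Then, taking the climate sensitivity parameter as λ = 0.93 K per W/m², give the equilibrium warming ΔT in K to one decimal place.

ΔF = 5.72 W/m²; ΔT = 5.3 K

CO₂: 5.35 × ln(1293/477) = 5.35 × ln(2.71069) = 5.35 × 0.99720 = 5.3350 W/m².
N₂O: 0.120 × (√370 − √271) = 0.120 × (19.2354 − 16.4621) = 0.120 × 2.7733 = 0.3328 W/m².
HCFC-22: Δ = 266 − 1 = 265 ppt = 0.265 ppb; ΔF = 0.21 × 0.265 = 0.0557 W/m².
Total ΔF = 5.3350 + 0.3328 + 0.0557 = 5.7235 W/m².
ΔT = λ ΔF = 0.93 × 5.72 = 5.3196 K.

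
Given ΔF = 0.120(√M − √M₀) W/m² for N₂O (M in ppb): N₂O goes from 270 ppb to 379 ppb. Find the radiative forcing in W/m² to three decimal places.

N₂O: 0.120 × (√379 − √270) = 0.120 × (19.4679 − 16.4317) = 0.120 × 3.0362 = 0.3643 W/m².

ΔF = 0.364 W/m²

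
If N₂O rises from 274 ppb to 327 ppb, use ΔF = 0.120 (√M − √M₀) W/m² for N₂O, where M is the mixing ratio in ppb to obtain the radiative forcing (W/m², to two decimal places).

ΔF = 0.18 W/m²

N₂O: 0.120 × (√327 − √274) = 0.120 × (18.0831 − 16.5529) = 0.120 × 1.5302 = 0.1836 W/m².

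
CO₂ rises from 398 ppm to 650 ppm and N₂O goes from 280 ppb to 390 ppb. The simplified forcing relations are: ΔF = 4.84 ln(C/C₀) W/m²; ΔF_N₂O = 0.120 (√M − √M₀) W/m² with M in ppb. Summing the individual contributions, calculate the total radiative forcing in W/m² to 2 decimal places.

CO₂: 4.84 × ln(650/398) = 4.84 × ln(1.63317) = 4.84 × 0.49052 = 2.3741 W/m².
N₂O: 0.120 × (√390 − √280) = 0.120 × (19.7484 − 16.7332) = 0.120 × 3.0152 = 0.3618 W/m².
Total ΔF = 2.3741 + 0.3618 = 2.7359 W/m².

ΔF = 2.74 W/m²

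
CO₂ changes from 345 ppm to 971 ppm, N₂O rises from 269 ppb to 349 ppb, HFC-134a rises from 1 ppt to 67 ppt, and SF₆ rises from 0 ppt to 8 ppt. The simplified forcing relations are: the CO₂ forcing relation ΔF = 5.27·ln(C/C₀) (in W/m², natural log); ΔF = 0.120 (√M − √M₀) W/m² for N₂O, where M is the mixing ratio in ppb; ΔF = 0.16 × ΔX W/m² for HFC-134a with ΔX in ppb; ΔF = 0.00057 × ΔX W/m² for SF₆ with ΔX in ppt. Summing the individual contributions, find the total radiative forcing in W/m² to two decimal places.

ΔF = 5.74 W/m²

CO₂: 5.27 × ln(971/345) = 5.27 × ln(2.81449) = 5.27 × 1.03478 = 5.4533 W/m².
N₂O: 0.120 × (√349 − √269) = 0.120 × (18.6815 − 16.4012) = 0.120 × 2.2803 = 0.2736 W/m².
HFC-134a: Δ = 67 − 1 = 66 ppt = 0.066 ppb; ΔF = 0.16 × 0.066 = 0.0106 W/m².
SF₆: ΔF = 0.00057 × (8 − 0) = 0.00057 × 8 = 0.0046 W/m².
Total ΔF = 5.4533 + 0.2736 + 0.0106 + 0.0046 = 5.7421 W/m².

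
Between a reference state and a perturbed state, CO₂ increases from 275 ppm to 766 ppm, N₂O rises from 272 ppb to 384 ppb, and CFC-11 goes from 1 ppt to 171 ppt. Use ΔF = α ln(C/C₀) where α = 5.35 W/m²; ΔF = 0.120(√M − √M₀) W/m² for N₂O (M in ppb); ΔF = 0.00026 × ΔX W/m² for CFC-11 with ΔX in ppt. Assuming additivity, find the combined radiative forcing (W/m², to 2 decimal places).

ΔF = 5.90 W/m²

CO₂: 5.35 × ln(766/275) = 5.35 × ln(2.78545) = 5.35 × 1.02441 = 5.4806 W/m².
N₂O: 0.120 × (√384 − √272) = 0.120 × (19.5959 − 16.4924) = 0.120 × 3.1035 = 0.3724 W/m².
CFC-11: ΔF = 0.00026 × (171 − 1) = 0.00026 × 170 = 0.0442 W/m².
Total ΔF = 5.4806 + 0.3724 + 0.0442 = 5.8972 W/m².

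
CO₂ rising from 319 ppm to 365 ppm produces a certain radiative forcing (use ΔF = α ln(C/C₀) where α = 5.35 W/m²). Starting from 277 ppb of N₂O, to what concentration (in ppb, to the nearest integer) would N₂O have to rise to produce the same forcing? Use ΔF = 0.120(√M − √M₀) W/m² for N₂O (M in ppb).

M ≈ 513 ppb

CO₂ forcing: 5.35 × ln(365/319) = 5.35 × 0.134706 = 0.72068 W/m².
Set 0.120(√M − √277) = 0.72068: √M = 0.72068/0.120 + √277 = 6.0057 + 16.6433 = 22.6490.
M = (22.6490)² = 512.98 ppb.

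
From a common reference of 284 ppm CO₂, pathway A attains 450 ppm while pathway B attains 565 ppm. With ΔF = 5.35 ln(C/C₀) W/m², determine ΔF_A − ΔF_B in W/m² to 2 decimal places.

ΔF_A = 5.35 ln(450/284) = 5.35 × 0.46027 = 2.4624 W/m².
ΔF_B = 5.35 ln(565/284) = 5.35 × 0.68785 = 3.6800 W/m².
Difference: 2.4624 − 3.6800 = -1.2176 W/m².
(Equivalently, ΔF_A − ΔF_B = 5.35 ln(450/565) = 5.35 × -0.22758 = -1.2176 W/m².)

ΔF_A − ΔF_B = -1.22 W/m²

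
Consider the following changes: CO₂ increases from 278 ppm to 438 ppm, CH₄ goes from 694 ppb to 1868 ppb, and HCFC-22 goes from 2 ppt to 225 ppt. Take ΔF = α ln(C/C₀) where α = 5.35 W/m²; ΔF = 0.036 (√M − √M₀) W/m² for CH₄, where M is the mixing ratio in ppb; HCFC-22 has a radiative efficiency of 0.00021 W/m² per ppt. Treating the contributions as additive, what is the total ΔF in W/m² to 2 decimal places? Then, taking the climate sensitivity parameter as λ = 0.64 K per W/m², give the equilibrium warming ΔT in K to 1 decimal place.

ΔF = 3.09 W/m²; ΔT = 2.0 K

CO₂: 5.35 × ln(438/278) = 5.35 × ln(1.57554) = 5.35 × 0.45460 = 2.4321 W/m².
CH₄: 0.036 × (√1868 − √694) = 0.036 × (43.2204 − 26.3439) = 0.036 × 16.8765 = 0.6076 W/m².
HCFC-22: ΔF = 0.00021 × (225 − 2) = 0.00021 × 223 = 0.0468 W/m².
Total ΔF = 2.4321 + 0.6076 + 0.0468 = 3.0865 W/m².
ΔT = λ ΔF = 0.64 × 3.09 = 1.9776 K.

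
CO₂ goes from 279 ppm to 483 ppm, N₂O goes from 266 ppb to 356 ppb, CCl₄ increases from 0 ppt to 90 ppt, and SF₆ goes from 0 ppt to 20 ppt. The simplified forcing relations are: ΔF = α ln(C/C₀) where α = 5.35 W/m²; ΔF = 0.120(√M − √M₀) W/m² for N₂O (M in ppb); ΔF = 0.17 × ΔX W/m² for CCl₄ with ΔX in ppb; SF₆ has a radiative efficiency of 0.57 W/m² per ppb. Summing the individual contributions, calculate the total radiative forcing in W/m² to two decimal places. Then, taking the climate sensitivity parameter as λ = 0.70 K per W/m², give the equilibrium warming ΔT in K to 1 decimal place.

ΔF = 3.27 W/m²; ΔT = 2.3 K

CO₂: 5.35 × ln(483/279) = 5.35 × ln(1.73118) = 5.35 × 0.54880 = 2.9361 W/m².
N₂O: 0.120 × (√356 − √266) = 0.120 × (18.8680 − 16.3095) = 0.120 × 2.5585 = 0.3070 W/m².
CCl₄: Δ = 90 − 0 = 90 ppt = 0.090 ppb; ΔF = 0.17 × 0.090 = 0.0153 W/m².
SF₆: Δ = 20 − 0 = 20 ppt = 0.020 ppb; ΔF = 0.57 × 0.020 = 0.0114 W/m².
Total ΔF = 2.9361 + 0.3070 + 0.0153 + 0.0114 = 3.2698 W/m².
ΔT = λ ΔF = 0.70 × 3.27 = 2.2890 K.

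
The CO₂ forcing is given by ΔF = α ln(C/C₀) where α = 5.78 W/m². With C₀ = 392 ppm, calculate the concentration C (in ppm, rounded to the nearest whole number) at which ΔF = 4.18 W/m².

C ≈ 808 ppm

Set 5.78 ln(C/392) = 4.18, so ln(C/392) = 4.18/5.78 = 0.72318.
Then C/392 = e^0.72318 = 2.06098, giving C = 392 × 2.06098 = 807.90 ppm.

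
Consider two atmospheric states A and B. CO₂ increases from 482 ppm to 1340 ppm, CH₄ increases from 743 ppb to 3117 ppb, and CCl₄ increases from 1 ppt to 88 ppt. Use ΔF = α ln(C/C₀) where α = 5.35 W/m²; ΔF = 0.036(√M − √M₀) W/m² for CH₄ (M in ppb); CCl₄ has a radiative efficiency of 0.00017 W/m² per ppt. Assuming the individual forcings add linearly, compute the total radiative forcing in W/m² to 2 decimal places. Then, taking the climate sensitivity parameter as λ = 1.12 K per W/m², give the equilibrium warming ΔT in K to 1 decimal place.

ΔF = 6.51 W/m²; ΔT = 7.3 K

CO₂: 5.35 × ln(1340/482) = 5.35 × ln(2.78008) = 5.35 × 1.02248 = 5.4703 W/m².
CH₄: 0.036 × (√3117 − √743) = 0.036 × (55.8301 − 27.2580) = 0.036 × 28.5721 = 1.0286 W/m².
CCl₄: ΔF = 0.00017 × (88 − 1) = 0.00017 × 87 = 0.0148 W/m².
Total ΔF = 5.4703 + 1.0286 + 0.0148 = 6.5137 W/m².
ΔT = λ ΔF = 1.12 × 6.51 = 7.2912 K.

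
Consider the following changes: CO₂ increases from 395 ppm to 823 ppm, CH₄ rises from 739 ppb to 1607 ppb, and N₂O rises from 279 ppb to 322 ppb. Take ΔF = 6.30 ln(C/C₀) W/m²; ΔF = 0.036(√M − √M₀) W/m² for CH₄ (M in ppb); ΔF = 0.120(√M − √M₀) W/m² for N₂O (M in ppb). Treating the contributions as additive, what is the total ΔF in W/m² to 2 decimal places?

CO₂: 6.30 × ln(823/395) = 6.30 × ln(2.08354) = 6.30 × 0.73407 = 4.6246 W/m².
CH₄: 0.036 × (√1607 − √739) = 0.036 × (40.0874 − 27.1846) = 0.036 × 12.9028 = 0.4645 W/m².
N₂O: 0.120 × (√322 − √279) = 0.120 × (17.9444 − 16.7033) = 0.120 × 1.2411 = 0.1489 W/m².
Total ΔF = 4.6246 + 0.4645 + 0.1489 = 5.2380 W/m².

ΔF = 5.24 W/m²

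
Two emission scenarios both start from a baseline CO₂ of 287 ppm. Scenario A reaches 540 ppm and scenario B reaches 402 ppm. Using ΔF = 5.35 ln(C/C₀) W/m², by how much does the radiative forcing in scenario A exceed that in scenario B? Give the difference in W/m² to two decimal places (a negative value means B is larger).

ΔF_A − ΔF_B = 1.58 W/m²

ΔF_A = 5.35 ln(540/287) = 5.35 × 0.63209 = 3.3817 W/m².
ΔF_B = 5.35 ln(402/287) = 5.35 × 0.33697 = 1.8028 W/m².
Difference: 3.3817 − 1.8028 = 1.5789 W/m².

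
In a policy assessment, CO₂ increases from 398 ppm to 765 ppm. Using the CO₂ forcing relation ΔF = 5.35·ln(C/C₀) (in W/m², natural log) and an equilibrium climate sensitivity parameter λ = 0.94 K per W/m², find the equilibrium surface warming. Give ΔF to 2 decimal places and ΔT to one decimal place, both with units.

CO₂: 5.35 × ln(765/398) = 5.35 × ln(1.92211) = 5.35 × 0.65342 = 3.4958 W/m².
ΔT = λ ΔF = 0.94 × 3.50 = 3.2900 K.

ΔF = 3.50 W/m²; ΔT = 3.3 K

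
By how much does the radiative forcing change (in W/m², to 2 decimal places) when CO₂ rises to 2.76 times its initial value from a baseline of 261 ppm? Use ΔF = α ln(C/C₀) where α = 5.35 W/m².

ΔF = 5.43 W/m²

Because the forcing depends only on the ratio C/C₀, the initial concentration does not enter.
ΔF = 5.35 × ln(2.76) = 5.35 × 1.01523 = 5.4315 W/m².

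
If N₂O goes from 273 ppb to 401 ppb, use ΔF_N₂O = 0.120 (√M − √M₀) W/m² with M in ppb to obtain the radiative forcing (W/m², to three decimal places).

ΔF = 0.420 W/m²

N₂O: 0.120 × (√401 − √273) = 0.120 × (20.0250 − 16.5227) = 0.120 × 3.5023 = 0.4203 W/m².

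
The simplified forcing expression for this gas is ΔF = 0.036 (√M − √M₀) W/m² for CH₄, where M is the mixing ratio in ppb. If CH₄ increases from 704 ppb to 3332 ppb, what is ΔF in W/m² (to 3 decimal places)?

ΔF = 1.123 W/m²

CH₄: 0.036 × (√3332 − √704) = 0.036 × (57.7235 − 26.5330) = 0.036 × 31.1905 = 1.1229 W/m².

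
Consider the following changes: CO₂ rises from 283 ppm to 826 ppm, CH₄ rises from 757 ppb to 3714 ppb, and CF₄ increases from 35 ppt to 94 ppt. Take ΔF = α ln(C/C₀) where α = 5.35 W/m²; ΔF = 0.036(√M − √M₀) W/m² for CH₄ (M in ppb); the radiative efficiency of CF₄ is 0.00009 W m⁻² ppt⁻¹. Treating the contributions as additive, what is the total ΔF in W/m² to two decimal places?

CO₂: 5.35 × ln(826/283) = 5.35 × ln(2.91873) = 5.35 × 1.07115 = 5.7307 W/m².
CH₄: 0.036 × (√3714 − √757) = 0.036 × (60.9426 − 27.5136) = 0.036 × 33.4290 = 1.2034 W/m².
CF₄: ΔF = 0.00009 × (94 − 35) = 0.00009 × 59 = 0.0053 W/m².
Total ΔF = 5.7307 + 1.2034 + 0.0053 = 6.9394 W/m².

ΔF = 6.94 W/m²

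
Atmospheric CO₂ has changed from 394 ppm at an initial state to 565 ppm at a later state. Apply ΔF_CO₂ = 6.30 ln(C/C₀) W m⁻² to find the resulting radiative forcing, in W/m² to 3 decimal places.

CO₂: 6.30 × ln(565/394) = 6.30 × ln(1.43401) = 6.30 × 0.36047 = 2.2710 W/m².

ΔF = 2.271 W/m²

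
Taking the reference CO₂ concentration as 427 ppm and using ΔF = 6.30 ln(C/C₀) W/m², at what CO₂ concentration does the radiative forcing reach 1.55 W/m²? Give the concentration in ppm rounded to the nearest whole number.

C ≈ 546 ppm

Set 6.30 ln(C/427) = 1.55, so ln(C/427) = 1.55/6.30 = 0.24603.
Then C/427 = e^0.24603 = 1.27894, giving C = 427 × 1.27894 = 546.11 ppm.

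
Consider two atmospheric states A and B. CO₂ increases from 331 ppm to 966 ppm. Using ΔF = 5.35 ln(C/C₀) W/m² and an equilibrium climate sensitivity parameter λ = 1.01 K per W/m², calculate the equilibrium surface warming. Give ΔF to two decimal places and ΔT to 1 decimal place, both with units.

CO₂: 5.35 × ln(966/331) = 5.35 × ln(2.91843) = 5.35 × 1.07105 = 5.7301 W/m².
ΔT = λ ΔF = 1.01 × 5.73 = 5.7873 K.

ΔF = 5.73 W/m²; ΔT = 5.8 K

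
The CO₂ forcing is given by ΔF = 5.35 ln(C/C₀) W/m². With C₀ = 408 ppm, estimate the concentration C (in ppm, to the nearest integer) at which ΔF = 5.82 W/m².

Set 5.35 ln(C/408) = 5.82, so ln(C/408) = 5.82/5.35 = 1.08785.
Then C/408 = e^1.08785 = 2.96789, giving C = 408 × 2.96789 = 1210.90 ppm.

C ≈ 1211 ppm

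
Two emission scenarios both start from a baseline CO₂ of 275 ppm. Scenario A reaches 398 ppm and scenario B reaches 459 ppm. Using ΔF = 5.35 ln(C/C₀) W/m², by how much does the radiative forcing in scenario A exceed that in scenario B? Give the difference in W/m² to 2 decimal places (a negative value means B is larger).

ΔF_A = 5.35 ln(398/275) = 5.35 × 0.36968 = 1.9778 W/m².
ΔF_B = 5.35 ln(459/275) = 5.35 × 0.51228 = 2.7407 W/m².
Difference: 1.9778 − 2.7407 = -0.7629 W/m².

ΔF_A − ΔF_B = -0.76 W/m²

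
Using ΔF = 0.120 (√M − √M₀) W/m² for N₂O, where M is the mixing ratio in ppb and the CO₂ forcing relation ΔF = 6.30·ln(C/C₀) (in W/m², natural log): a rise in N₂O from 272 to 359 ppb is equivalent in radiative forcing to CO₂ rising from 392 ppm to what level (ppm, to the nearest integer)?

N₂O forcing: 0.120 × (√359 − √272) = 0.120 × (18.9473 − 16.4924) = 0.120 × 2.4549 = 0.29459 W/m².
Set 6.30 ln(C/392) = 0.29459: ln(C/392) = 0.29459/6.30 = 0.04676, so C = 392 × e^0.04676 = 392 × 1.04787 = 410.77 ppm.

C ≈ 411 ppm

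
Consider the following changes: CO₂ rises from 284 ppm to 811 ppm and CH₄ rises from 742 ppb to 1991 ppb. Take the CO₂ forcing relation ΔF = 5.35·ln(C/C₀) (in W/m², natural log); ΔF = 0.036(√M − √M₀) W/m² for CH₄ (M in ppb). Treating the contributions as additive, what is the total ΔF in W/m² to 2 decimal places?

ΔF = 6.24 W/m²

CO₂: 5.35 × ln(811/284) = 5.35 × ln(2.85563) = 5.35 × 1.04929 = 5.6137 W/m².
CH₄: 0.036 × (√1991 − √742) = 0.036 × (44.6206 − 27.2397) = 0.036 × 17.3809 = 0.6257 W/m².
Total ΔF = 5.6137 + 0.6257 = 6.2394 W/m².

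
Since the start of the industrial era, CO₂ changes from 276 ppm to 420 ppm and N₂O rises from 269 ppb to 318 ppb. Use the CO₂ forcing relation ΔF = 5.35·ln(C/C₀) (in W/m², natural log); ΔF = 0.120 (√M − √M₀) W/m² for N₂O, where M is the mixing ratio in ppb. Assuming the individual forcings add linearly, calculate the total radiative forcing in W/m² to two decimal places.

CO₂: 5.35 × ln(420/276) = 5.35 × ln(1.52174) = 5.35 × 0.41985 = 2.2462 W/m².
N₂O: 0.120 × (√318 − √269) = 0.120 × (17.8326 − 16.4012) = 0.120 × 1.4314 = 0.1718 W/m².
Total ΔF = 2.2462 + 0.1718 = 2.4180 W/m².

ΔF = 2.42 W/m²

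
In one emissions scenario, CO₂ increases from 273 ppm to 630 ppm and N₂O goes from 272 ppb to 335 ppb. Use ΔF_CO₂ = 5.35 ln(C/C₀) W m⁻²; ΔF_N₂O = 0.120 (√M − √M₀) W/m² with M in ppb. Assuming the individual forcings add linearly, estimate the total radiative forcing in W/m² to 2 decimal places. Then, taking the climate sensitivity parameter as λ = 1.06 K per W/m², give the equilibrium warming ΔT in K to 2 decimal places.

CO₂: 5.35 × ln(630/273) = 5.35 × ln(2.30769) = 5.35 × 0.83625 = 4.4739 W/m².
N₂O: 0.120 × (√335 − √272) = 0.120 × (18.3030 − 16.4924) = 0.120 × 1.8106 = 0.2173 W/m².
Total ΔF = 4.4739 + 0.2173 = 4.6912 W/m².
ΔT = λ ΔF = 1.06 × 4.69 = 4.9714 K.

ΔF = 4.69 W/m²; ΔT = 4.97 K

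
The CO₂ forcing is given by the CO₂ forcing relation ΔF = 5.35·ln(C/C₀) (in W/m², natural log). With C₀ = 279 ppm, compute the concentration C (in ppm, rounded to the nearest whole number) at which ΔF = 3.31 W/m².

C ≈ 518 ppm

Set 5.35 ln(C/279) = 3.31, so ln(C/279) = 3.31/5.35 = 0.61869.
Then C/279 = e^0.61869 = 1.85649, giving C = 279 × 1.85649 = 517.96 ppm.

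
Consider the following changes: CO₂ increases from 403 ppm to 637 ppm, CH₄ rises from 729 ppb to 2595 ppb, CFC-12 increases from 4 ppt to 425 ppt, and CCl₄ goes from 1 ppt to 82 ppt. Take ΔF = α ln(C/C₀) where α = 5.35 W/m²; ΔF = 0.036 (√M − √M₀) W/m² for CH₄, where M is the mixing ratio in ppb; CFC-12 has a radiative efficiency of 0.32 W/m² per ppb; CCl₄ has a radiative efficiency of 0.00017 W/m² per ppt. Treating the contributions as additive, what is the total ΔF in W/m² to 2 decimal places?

ΔF = 3.46 W/m²

CO₂: 5.35 × ln(637/403) = 5.35 × ln(1.58065) = 5.35 × 0.45784 = 2.4494 W/m².
CH₄: 0.036 × (√2595 − √729) = 0.036 × (50.9411 − 27.0000) = 0.036 × 23.9411 = 0.8619 W/m².
CFC-12: Δ = 425 − 4 = 421 ppt = 0.421 ppb; ΔF = 0.32 × 0.421 = 0.1347 W/m².
CCl₄: ΔF = 0.00017 × (82 − 1) = 0.00017 × 81 = 0.0138 W/m².
Total ΔF = 2.4494 + 0.8619 + 0.1347 + 0.0138 = 3.4598 W/m².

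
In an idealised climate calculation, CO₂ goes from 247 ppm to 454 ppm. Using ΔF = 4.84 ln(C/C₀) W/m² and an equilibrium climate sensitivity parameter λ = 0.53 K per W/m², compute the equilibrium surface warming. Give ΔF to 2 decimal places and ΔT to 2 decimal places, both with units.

ΔF = 2.95 W/m²; ΔT = 1.56 K

CO₂: 4.84 × ln(454/247) = 4.84 × ln(1.83806) = 4.84 × 0.60871 = 2.9462 W/m².
ΔT = λ ΔF = 0.53 × 2.95 = 1.5635 K.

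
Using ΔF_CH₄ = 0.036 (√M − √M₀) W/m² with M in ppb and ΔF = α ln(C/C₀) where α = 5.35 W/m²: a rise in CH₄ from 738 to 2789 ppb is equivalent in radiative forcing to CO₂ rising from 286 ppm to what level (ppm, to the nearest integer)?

C ≈ 340 ppm

CH₄ forcing: 0.036 × (√2789 − √738) = 0.036 × (52.8110 − 27.1662) = 0.036 × 25.6448 = 0.92321 W/m².
Set 5.35 ln(C/286) = 0.92321: ln(C/286) = 0.92321/5.35 = 0.17256, so C = 286 × e^0.17256 = 286 × 1.18834 = 339.87 ppm.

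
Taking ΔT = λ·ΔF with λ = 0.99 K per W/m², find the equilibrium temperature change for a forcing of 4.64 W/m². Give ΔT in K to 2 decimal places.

ΔT = 4.59 K

ΔT = λ ΔF = 0.99 × 4.64 = 4.5936 K.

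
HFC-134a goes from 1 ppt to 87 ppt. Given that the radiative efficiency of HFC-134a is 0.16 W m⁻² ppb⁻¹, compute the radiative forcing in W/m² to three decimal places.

HFC-134a: Δ = 87 − 1 = 86 ppt = 0.086 ppb; ΔF = 0.16 × 0.086 = 0.0138 W/m².

ΔF = 0.014 W/m²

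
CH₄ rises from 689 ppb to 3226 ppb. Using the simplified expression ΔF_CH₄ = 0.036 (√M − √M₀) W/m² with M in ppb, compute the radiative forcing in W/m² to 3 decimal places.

CH₄: 0.036 × (√3226 − √689) = 0.036 × (56.7979 − 26.2488) = 0.036 × 30.5491 = 1.0998 W/m².

ΔF = 1.100 W/m²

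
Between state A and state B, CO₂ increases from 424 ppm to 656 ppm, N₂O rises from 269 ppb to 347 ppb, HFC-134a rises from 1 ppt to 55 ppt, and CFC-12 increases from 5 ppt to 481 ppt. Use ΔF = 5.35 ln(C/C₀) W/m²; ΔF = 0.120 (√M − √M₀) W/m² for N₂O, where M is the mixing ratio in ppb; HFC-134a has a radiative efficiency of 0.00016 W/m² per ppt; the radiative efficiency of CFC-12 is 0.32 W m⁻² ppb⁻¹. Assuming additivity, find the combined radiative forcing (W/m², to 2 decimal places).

ΔF = 2.76 W/m²

CO₂: 5.35 × ln(656/424) = 5.35 × ln(1.54717) = 5.35 × 0.43643 = 2.3349 W/m².
N₂O: 0.120 × (√347 − √269) = 0.120 × (18.6279 − 16.4012) = 0.120 × 2.2267 = 0.2672 W/m².
HFC-134a: ΔF = 0.00016 × (55 − 1) = 0.00016 × 54 = 0.0086 W/m².
CFC-12: Δ = 481 − 5 = 476 ppt = 0.476 ppb; ΔF = 0.32 × 0.476 = 0.1523 W/m².
Total ΔF = 2.3349 + 0.2672 + 0.0086 + 0.1523 = 2.7630 W/m².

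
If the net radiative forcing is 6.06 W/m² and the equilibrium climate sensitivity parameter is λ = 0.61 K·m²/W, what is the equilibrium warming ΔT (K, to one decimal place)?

ΔT = λ ΔF = 0.61 × 6.06 = 3.6966 K.

ΔT = 3.7 K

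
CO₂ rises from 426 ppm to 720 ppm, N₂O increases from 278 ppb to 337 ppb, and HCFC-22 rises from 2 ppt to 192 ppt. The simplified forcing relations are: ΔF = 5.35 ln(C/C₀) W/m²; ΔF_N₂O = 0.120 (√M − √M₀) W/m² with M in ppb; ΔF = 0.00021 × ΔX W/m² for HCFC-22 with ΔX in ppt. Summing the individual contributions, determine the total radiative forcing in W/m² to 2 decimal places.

CO₂: 5.35 × ln(720/426) = 5.35 × ln(1.69014) = 5.35 × 0.52481 = 2.8077 W/m².
N₂O: 0.120 × (√337 − √278) = 0.120 × (18.3576 − 16.6733) = 0.120 × 1.6843 = 0.2021 W/m².
HCFC-22: ΔF = 0.00021 × (192 − 2) = 0.00021 × 190 = 0.0399 W/m².
Total ΔF = 2.8077 + 0.2021 + 0.0399 = 3.0497 W/m².

ΔF = 3.05 W/m²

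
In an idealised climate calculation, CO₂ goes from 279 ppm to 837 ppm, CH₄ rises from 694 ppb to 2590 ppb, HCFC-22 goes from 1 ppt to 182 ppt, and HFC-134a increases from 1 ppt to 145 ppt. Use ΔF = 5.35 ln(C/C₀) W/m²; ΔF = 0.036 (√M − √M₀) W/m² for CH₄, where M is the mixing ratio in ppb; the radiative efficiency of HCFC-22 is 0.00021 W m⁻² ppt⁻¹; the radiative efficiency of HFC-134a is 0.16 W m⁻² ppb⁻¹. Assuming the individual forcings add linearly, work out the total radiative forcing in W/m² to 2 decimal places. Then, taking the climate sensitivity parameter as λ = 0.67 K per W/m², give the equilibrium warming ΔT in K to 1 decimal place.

ΔF = 6.82 W/m²; ΔT = 4.6 K

CO₂: 5.35 × ln(837/279) = 5.35 × ln(3.00000) = 5.35 × 1.09861 = 5.8776 W/m².
CH₄: 0.036 × (√2590 − √694) = 0.036 × (50.8920 − 26.3439) = 0.036 × 24.5481 = 0.8837 W/m².
HCFC-22: ΔF = 0.00021 × (182 − 1) = 0.00021 × 181 = 0.0380 W/m².
HFC-134a: Δ = 145 − 1 = 144 ppt = 0.144 ppb; ΔF = 0.16 × 0.144 = 0.0230 W/m².
Total ΔF = 5.8776 + 0.8837 + 0.0380 + 0.0230 = 6.8223 W/m².
ΔT = λ ΔF = 0.67 × 6.82 = 4.5694 K.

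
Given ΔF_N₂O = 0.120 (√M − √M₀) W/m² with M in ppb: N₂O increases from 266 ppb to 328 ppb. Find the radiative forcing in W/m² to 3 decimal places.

N₂O: 0.120 × (√328 − √266) = 0.120 × (18.1108 − 16.3095) = 0.120 × 1.8013 = 0.2162 W/m².

ΔF = 0.216 W/m²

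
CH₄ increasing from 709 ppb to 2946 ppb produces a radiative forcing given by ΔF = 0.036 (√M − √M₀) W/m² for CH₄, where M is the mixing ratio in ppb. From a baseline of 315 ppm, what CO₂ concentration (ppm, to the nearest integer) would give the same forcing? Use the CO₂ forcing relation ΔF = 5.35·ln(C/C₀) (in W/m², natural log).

CH₄ forcing: 0.036 × (√2946 − √709) = 0.036 × (54.2771 − 26.6271) = 0.036 × 27.6500 = 0.99540 W/m².
Set 5.35 ln(C/315) = 0.99540: ln(C/315) = 0.99540/5.35 = 0.18606, so C = 315 × e^0.18606 = 315 × 1.20449 = 379.41 ppm.

C ≈ 379 ppm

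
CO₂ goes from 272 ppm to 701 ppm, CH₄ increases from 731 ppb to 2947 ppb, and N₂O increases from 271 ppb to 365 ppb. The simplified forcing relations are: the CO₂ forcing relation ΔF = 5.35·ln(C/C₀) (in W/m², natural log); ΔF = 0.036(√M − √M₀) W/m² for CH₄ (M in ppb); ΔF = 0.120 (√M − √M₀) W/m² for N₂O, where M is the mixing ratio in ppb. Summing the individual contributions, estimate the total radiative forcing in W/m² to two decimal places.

CO₂: 5.35 × ln(701/272) = 5.35 × ln(2.57721) = 5.35 × 0.94671 = 5.0649 W/m².
CH₄: 0.036 × (√2947 − √731) = 0.036 × (54.2863 − 27.0370) = 0.036 × 27.2493 = 0.9810 W/m².
N₂O: 0.120 × (√365 − √271) = 0.120 × (19.1050 − 16.4621) = 0.120 × 2.6429 = 0.3171 W/m².
Total ΔF = 5.0649 + 0.9810 + 0.3171 = 6.3630 W/m².

ΔF = 6.36 W/m²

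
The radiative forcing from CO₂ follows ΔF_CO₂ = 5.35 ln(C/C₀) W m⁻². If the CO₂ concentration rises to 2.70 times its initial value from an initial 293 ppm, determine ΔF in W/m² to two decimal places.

ΔF = 5.31 W/m²

ΔF = 5.35 × ln(2.70) = 5.35 × 0.99325 = 5.3139 W/m².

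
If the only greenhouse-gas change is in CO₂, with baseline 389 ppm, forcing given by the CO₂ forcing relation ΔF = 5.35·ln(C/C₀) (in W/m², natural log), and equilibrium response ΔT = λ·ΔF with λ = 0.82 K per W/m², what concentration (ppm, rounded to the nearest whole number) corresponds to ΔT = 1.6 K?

Required forcing: ΔF = ΔT/λ = 1.6/0.82 = 1.9512 W/m².
Then ln(C/389) = ΔF/5.35 = 1.9512/5.35 = 0.36471.
So C = 389 × e^0.36471 = 389 × 1.44010 = 560.20 ppm.

C ≈ 560 ppm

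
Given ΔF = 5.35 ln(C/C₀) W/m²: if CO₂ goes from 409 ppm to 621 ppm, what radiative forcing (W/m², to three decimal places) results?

ΔF = 2.234 W/m²

CO₂ absorption bands are partially saturated, so forcing scales with the logarithm of the concentration ratio.
CO₂: 5.35 × ln(621/409) = 5.35 × ln(1.51834) = 5.35 × 0.41762 = 2.2343 W/m².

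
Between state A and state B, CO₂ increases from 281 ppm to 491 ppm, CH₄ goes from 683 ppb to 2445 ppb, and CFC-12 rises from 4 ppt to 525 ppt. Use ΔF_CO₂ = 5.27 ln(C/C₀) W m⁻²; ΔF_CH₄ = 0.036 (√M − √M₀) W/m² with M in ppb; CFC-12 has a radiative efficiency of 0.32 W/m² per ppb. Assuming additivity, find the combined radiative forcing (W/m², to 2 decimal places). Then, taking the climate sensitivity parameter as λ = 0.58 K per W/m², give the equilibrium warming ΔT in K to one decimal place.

CO₂: 5.27 × ln(491/281) = 5.27 × ln(1.74733) = 5.27 × 0.55809 = 2.9411 W/m².
CH₄: 0.036 × (√2445 − √683) = 0.036 × (49.4469 − 26.1343) = 0.036 × 23.3126 = 0.8393 W/m².
CFC-12: Δ = 525 − 4 = 521 ppt = 0.521 ppb; ΔF = 0.32 × 0.521 = 0.1667 W/m².
Total ΔF = 2.9411 + 0.8393 + 0.1667 = 3.9471 W/m².
ΔT = λ ΔF = 0.58 × 3.95 = 2.2910 K.

ΔF = 3.95 W/m²; ΔT = 2.3 K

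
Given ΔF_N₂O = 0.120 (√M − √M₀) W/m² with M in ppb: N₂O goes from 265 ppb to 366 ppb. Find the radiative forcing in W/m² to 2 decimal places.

N₂O: 0.120 × (√366 − √265) = 0.120 × (19.1311 − 16.2788) = 0.120 × 2.8523 = 0.3423 W/m².

ΔF = 0.34 W/m²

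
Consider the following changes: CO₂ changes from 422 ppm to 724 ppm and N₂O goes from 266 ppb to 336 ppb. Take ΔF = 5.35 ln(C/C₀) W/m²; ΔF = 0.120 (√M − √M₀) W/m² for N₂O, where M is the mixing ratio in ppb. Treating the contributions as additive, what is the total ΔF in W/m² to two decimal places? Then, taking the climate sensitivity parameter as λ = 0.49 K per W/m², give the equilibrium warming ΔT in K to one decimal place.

ΔF = 3.13 W/m²; ΔT = 1.5 K

CO₂: 5.35 × ln(724/422) = 5.35 × ln(1.71564) = 5.35 × 0.53979 = 2.8879 W/m².
N₂O: 0.120 × (√336 − √266) = 0.120 × (18.3303 − 16.3095) = 0.120 × 2.0208 = 0.2425 W/m².
Total ΔF = 2.8879 + 0.2425 = 3.1304 W/m².
ΔT = λ ΔF = 0.49 × 3.13 = 1.5337 K.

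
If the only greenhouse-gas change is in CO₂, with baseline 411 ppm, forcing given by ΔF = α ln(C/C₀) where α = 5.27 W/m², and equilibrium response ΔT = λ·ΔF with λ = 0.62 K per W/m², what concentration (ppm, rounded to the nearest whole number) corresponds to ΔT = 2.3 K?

C ≈ 831 ppm

Required forcing: ΔF = ΔT/λ = 2.3/0.62 = 3.7097 W/m².
Then ln(C/411) = ΔF/5.27 = 3.7097/5.27 = 0.70393.
So C = 411 × e^0.70393 = 411 × 2.02168 = 830.91 ppm.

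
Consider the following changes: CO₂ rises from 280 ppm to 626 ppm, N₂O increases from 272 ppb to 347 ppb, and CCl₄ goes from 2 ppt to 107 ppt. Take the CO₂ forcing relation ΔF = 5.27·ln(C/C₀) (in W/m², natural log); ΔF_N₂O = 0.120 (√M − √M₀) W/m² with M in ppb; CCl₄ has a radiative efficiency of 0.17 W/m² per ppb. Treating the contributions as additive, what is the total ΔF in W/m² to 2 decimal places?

CO₂: 5.27 × ln(626/280) = 5.27 × ln(2.23571) = 5.27 × 0.80456 = 4.2400 W/m².
N₂O: 0.120 × (√347 − √272) = 0.120 × (18.6279 − 16.4924) = 0.120 × 2.1355 = 0.2563 W/m².
CCl₄: Δ = 107 − 2 = 105 ppt = 0.105 ppb; ΔF = 0.17 × 0.105 = 0.0179 W/m².
Total ΔF = 4.2400 + 0.2563 + 0.0179 = 4.5142 W/m².

ΔF = 4.51 W/m²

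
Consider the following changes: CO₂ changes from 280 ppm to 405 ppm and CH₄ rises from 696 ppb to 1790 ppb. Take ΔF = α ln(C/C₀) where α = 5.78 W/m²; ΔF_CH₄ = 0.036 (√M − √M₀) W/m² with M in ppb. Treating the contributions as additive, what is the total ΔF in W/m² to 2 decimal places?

CO₂: 5.78 × ln(405/280) = 5.78 × ln(1.44643) = 5.78 × 0.36910 = 2.1334 W/m².
CH₄: 0.036 × (√1790 − √696) = 0.036 × (42.3084 − 26.3818) = 0.036 × 15.9266 = 0.5734 W/m².
Total ΔF = 2.1334 + 0.5734 = 2.7068 W/m².

ΔF = 2.71 W/m²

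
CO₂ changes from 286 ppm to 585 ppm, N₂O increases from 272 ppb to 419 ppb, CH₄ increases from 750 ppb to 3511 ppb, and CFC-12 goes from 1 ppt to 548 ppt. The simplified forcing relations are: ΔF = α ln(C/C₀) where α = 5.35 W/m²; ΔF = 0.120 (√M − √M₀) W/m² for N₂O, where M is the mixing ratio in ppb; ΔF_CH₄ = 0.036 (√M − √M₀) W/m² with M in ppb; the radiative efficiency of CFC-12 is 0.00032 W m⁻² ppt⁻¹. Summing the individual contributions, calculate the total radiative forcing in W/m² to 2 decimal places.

ΔF = 5.63 W/m²

CO₂: 5.35 × ln(585/286) = 5.35 × ln(2.04545) = 5.35 × 0.71562 = 3.8286 W/m².
N₂O: 0.120 × (√419 − √272) = 0.120 × (20.4695 − 16.4924) = 0.120 × 3.9771 = 0.4773 W/m².
CH₄: 0.036 × (√3511 − √750) = 0.036 × (59.2537 − 27.3861) = 0.036 × 31.8676 = 1.1472 W/m².
CFC-12: ΔF = 0.00032 × (548 − 1) = 0.00032 × 547 = 0.1750 W/m².
Total ΔF = 3.8286 + 0.4773 + 1.1472 + 0.1750 = 5.6281 W/m².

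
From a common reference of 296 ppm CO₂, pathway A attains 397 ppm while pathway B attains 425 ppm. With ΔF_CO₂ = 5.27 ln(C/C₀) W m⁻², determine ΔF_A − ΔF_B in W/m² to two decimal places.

ΔF_A − ΔF_B = -0.36 W/m²

ΔF_A = 5.27 ln(397/296) = 5.27 × 0.29358 = 1.5472 W/m².
ΔF_B = 5.27 ln(425/296) = 5.27 × 0.36173 = 1.9063 W/m².
Difference: 1.5472 − 1.9063 = -0.3591 W/m².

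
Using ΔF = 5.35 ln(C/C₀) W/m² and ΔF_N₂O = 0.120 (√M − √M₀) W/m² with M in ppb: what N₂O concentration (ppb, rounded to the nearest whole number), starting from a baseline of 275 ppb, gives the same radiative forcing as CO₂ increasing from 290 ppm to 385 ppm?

CO₂ forcing: 5.35 × ln(385/290) = 5.35 × 0.283362 = 1.51599 W/m².
Set 0.120(√M − √275) = 1.51599: √M = 1.51599/0.120 + √275 = 12.6333 + 16.5831 = 29.2164.
M = (29.2164)² = 853.60 ppb.

M ≈ 854 ppb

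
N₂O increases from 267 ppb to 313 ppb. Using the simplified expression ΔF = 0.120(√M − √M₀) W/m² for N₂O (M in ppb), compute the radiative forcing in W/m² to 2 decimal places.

N₂O: 0.120 × (√313 − √267) = 0.120 × (17.6918 − 16.3401) = 0.120 × 1.3517 = 0.1622 W/m².

ΔF = 0.16 W/m²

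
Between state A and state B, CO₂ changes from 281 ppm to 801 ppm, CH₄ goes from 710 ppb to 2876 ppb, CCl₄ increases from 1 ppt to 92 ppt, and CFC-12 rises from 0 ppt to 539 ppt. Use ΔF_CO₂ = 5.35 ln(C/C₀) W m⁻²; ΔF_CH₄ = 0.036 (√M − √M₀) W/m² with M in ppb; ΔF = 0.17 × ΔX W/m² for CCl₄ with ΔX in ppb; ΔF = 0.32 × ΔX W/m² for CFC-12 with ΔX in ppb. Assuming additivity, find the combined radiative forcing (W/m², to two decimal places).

ΔF = 6.76 W/m²

CO₂: 5.35 × ln(801/281) = 5.35 × ln(2.85053) = 5.35 × 1.04750 = 5.6041 W/m².
CH₄: 0.036 × (√2876 − √710) = 0.036 × (53.6284 − 26.6458) = 0.036 × 26.9826 = 0.9714 W/m².
CCl₄: Δ = 92 − 1 = 91 ppt = 0.091 ppb; ΔF = 0.17 × 0.091 = 0.0155 W/m².
CFC-12: Δ = 539 − 0 = 539 ppt = 0.539 ppb; ΔF = 0.32 × 0.539 = 0.1725 W/m².
Total ΔF = 5.6041 + 0.9714 + 0.0155 + 0.1725 = 6.7635 W/m².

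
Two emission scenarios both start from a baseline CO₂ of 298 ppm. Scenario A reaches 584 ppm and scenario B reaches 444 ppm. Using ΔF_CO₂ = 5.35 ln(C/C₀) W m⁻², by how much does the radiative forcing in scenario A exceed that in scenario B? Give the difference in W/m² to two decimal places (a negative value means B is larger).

ΔF_A − ΔF_B = 1.47 W/m²

ΔF_A = 5.35 ln(584/298) = 5.35 × 0.67281 = 3.5995 W/m².
ΔF_B = 5.35 ln(444/298) = 5.35 × 0.39873 = 2.1332 W/m².
Difference: 3.5995 − 2.1332 = 1.4663 W/m².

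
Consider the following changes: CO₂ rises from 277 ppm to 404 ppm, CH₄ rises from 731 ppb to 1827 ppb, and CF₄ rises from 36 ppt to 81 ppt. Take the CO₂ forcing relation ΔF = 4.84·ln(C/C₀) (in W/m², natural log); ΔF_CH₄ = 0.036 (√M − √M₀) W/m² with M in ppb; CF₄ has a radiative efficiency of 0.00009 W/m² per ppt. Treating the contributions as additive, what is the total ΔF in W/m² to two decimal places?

CO₂: 4.84 × ln(404/277) = 4.84 × ln(1.45848) = 4.84 × 0.37739 = 1.8266 W/m².
CH₄: 0.036 × (√1827 − √731) = 0.036 × (42.7434 − 27.0370) = 0.036 × 15.7064 = 0.5654 W/m².
CF₄: ΔF = 0.00009 × (81 − 36) = 0.00009 × 45 = 0.0041 W/m².
Total ΔF = 1.8266 + 0.5654 + 0.0041 = 2.3961 W/m².

ΔF = 2.40 W/m²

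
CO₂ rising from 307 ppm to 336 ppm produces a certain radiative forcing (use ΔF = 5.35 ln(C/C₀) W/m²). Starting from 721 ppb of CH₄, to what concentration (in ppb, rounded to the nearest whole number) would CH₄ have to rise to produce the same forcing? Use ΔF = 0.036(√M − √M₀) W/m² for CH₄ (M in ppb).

CO₂ forcing: 5.35 × ln(336/307) = 5.35 × 0.090263 = 0.48291 W/m².
Set 0.036(√M − √721) = 0.48291: √M = 0.48291/0.036 + √721 = 13.4142 + 26.8514 = 40.2656.
M = (40.2656)² = 1621.32 ppb.

M ≈ 1621 ppb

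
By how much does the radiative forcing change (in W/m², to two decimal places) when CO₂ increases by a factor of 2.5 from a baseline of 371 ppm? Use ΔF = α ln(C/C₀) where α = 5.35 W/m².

ΔF = 4.90 W/m²

ΔF = 5.35 × ln(2.5) = 5.35 × 0.91629 = 4.9022 W/m².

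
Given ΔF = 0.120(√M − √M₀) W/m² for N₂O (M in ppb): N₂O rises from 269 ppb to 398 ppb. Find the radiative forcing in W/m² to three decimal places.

N₂O: 0.120 × (√398 − √269) = 0.120 × (19.9499 − 16.4012) = 0.120 × 3.5487 = 0.4258 W/m².

ΔF = 0.426 W/m²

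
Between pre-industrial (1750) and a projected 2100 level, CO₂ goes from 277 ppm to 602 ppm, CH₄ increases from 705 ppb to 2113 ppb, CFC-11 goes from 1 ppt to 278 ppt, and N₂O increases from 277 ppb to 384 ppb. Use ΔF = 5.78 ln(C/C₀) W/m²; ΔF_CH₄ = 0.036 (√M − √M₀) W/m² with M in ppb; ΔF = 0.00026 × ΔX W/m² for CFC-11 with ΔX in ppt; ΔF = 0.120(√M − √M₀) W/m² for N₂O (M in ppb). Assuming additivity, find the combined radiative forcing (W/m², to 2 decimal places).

CO₂: 5.78 × ln(602/277) = 5.78 × ln(2.17329) = 5.78 × 0.77624 = 4.4867 W/m².
CH₄: 0.036 × (√2113 − √705) = 0.036 × (45.9674 − 26.5518) = 0.036 × 19.4156 = 0.6990 W/m².
CFC-11: ΔF = 0.00026 × (278 − 1) = 0.00026 × 277 = 0.0720 W/m².
N₂O: 0.120 × (√384 − √277) = 0.120 × (19.5959 − 16.6433) = 0.120 × 2.9526 = 0.3543 W/m².
Total ΔF = 4.4867 + 0.6990 + 0.0720 + 0.3543 = 5.6120 W/m².

ΔF = 5.61 W/m²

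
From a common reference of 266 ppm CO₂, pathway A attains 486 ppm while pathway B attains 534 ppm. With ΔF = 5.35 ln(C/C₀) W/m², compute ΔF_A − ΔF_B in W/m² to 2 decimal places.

ΔF_A − ΔF_B = -0.50 W/m²

ΔF_A = 5.35 ln(486/266) = 5.35 × 0.60271 = 3.2245 W/m².
ΔF_B = 5.35 ln(534/266) = 5.35 × 0.69690 = 3.7284 W/m².
Difference: 3.2245 − 3.7284 = -0.5039 W/m².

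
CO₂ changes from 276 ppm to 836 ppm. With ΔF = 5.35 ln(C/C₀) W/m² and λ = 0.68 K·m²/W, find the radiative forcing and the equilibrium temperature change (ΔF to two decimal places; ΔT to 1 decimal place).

ΔF = 5.93 W/m²; ΔT = 4.0 K

CO₂: 5.35 × ln(836/276) = 5.35 × ln(3.02899) = 5.35 × 1.10823 = 5.9290 W/m².
ΔT = λ ΔF = 0.68 × 5.93 = 4.0324 K.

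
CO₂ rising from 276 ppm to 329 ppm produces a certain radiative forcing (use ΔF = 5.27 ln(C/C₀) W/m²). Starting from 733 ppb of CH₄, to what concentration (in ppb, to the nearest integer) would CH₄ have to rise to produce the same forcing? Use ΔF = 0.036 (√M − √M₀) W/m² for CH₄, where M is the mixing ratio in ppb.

CO₂ forcing: 5.27 × ln(329/276) = 5.27 × 0.175657 = 0.92571 W/m².
Set 0.036(√M − √733) = 0.92571: √M = 0.92571/0.036 + √733 = 25.7142 + 27.0740 = 52.7882.
M = (52.7882)² = 2786.59 ppb.

M ≈ 2787 ppb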